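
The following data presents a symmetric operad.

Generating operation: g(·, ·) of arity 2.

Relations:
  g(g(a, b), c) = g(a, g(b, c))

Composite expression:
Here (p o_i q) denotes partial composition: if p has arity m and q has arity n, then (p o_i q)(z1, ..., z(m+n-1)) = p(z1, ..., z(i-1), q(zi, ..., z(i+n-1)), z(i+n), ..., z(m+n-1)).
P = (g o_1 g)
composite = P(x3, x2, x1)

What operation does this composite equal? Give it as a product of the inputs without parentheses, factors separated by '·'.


x3 · x2 · x1

Key point: g is associative — brackets drop, the x-order remains.
g(x3, x2) reduces to x3 · x2
g(g(x3, x2), x1) reduces to x3 · x2 · x1


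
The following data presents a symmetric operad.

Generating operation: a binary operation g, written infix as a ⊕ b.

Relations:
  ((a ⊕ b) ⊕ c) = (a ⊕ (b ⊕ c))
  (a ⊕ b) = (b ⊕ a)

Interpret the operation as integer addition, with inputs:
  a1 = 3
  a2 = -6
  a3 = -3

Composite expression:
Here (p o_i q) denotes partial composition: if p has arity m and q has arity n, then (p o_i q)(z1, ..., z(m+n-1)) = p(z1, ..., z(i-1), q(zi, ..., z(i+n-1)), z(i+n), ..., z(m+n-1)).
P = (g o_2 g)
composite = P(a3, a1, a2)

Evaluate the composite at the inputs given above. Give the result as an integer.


-6

(a1 ⊕ a2) = -3
(a3 ⊕ (a1 ⊕ a2)) = -6


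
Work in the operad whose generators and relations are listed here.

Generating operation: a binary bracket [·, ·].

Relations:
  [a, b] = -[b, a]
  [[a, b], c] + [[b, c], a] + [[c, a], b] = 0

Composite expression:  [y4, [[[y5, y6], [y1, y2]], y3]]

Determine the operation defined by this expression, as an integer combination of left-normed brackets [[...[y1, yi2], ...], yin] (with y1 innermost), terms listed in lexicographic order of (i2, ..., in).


[[[[[y1, y2], y5], y6], y3], y4] - [[[[[y1, y2], y6], y5], y3], y4]


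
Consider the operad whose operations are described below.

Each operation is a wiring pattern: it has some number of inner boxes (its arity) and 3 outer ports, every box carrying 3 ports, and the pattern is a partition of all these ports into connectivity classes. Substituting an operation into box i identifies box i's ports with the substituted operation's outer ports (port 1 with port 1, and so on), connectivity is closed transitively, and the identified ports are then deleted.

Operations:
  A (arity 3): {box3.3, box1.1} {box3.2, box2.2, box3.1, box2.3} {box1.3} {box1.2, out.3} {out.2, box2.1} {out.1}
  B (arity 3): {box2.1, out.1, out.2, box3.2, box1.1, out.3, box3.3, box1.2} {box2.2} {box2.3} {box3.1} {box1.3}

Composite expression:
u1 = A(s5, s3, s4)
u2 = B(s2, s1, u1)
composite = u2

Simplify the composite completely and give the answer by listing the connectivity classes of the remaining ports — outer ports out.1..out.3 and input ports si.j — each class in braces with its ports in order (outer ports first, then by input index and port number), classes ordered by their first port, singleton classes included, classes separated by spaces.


{out.1, out.2, out.3, s1.1, s2.1, s2.2, s3.1, s5.2} {s1.2} {s1.3} {s2.3} {s3.2, s3.3, s4.1, s4.2} {s4.3, s5.1} {s5.3}

After gluing at B, chains via deleted ports link the s-ports.
stage A: inputs (s5, s3, s4), connectivity {out.1} {out.2, s3.1} {out.3, s5.2} {s3.2, s3.3, s4.1, s4.2} {s4.3, s5.1} {s5.3}, out.j its boundary
stage B: inputs (s2, s1, s5, s3, s4), connectivity {out.1, out.2, out.3, s1.1, s2.1, s2.2, s3.1, s5.2} {s1.2} {s1.3} {s2.3} {s3.2, s3.3, s4.1, s4.2} {s4.3, s5.1} {s5.3}, out.j its boundary


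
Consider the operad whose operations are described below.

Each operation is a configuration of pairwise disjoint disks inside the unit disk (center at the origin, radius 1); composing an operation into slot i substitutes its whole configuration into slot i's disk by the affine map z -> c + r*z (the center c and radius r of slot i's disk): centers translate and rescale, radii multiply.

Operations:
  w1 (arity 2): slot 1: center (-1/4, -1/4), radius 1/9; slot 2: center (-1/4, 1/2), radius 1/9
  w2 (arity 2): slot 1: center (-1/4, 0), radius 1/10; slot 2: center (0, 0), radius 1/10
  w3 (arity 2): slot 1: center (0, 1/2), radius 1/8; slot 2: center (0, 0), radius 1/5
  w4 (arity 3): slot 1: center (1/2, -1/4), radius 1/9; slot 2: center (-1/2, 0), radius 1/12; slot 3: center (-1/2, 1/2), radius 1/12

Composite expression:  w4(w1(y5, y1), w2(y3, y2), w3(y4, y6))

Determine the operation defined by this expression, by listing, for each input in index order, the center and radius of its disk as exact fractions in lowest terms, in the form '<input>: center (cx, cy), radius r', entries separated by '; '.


y1: center (17/36, -7/36), radius 1/81; y2: center (-1/2, 0), radius 1/120; y3: center (-25/48, 0), radius 1/120; y4: center (-1/2, 13/24), radius 1/96; y5: center (17/36, -5/18), radius 1/81; y6: center (-1/2, 1/2), radius 1/60

Each y-disk chains the slot maps above it in w4; radii multiply.
y5: after 2 affine steps, its disk has center (17/36, -5/18), radius 1/81
y1: after 2 affine steps, its disk has center (17/36, -7/36), radius 1/81
y3: after 2 affine steps, its disk has center (-25/48, 0), radius 1/120
y2: after 2 affine steps, its disk has center (-1/2, 0), radius 1/120
y4: after 2 affine steps, its disk has center (-1/2, 13/24), radius 1/96
y6: after 2 affine steps, its disk has center (-1/2, 1/2), radius 1/60


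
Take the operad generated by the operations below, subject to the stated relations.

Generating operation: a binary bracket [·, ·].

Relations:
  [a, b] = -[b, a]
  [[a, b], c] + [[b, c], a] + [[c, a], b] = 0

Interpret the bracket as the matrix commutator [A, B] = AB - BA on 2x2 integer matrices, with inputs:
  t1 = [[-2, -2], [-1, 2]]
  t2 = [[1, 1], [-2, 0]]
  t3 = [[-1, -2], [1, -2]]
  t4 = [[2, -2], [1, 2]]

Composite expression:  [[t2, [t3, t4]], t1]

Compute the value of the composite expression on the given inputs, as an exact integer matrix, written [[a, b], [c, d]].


[t3, t4] = [[0, -2], [-1, 0]]
[t2, [t3, t4]] = [[-5, -2], [1, 5]]
[[t2, [t3, t4]], t1] = [[4, 12], [-14, -4]]

[[4, 12], [-14, -4]]


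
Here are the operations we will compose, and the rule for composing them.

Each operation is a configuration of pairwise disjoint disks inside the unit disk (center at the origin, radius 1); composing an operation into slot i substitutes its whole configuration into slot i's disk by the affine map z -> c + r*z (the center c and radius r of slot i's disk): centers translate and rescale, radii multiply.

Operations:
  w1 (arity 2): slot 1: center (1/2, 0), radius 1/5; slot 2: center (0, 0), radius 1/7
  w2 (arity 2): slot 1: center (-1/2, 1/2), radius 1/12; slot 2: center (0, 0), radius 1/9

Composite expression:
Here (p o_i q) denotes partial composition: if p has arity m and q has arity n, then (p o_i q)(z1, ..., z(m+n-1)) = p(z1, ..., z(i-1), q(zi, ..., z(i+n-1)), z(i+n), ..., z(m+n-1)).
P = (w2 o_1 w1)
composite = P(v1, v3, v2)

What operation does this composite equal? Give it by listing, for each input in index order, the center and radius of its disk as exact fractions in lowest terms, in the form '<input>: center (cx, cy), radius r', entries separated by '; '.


v1: center (-11/24, 1/2), radius 1/60; v2: center (0, 0), radius 1/9; v3: center (-1/2, 1/2), radius 1/84

Only the slot chain above each v matters under w2; compose those maps.
v1: after 2 affine steps, its disk has center (-11/24, 1/2), radius 1/60
v3: after 2 affine steps, its disk has center (-1/2, 1/2), radius 1/84
v2: after 1 affine step, its disk has center (0, 0), radius 1/9


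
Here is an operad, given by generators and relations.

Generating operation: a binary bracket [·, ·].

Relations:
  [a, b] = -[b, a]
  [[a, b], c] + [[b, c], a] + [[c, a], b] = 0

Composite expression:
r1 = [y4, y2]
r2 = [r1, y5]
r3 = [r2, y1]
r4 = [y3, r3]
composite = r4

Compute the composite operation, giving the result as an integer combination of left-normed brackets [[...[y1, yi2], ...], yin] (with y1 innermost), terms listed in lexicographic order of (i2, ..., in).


-[[[[y1, y2], y4], y5], y3] + [[[[y1, y4], y2], y5], y3] + [[[[y1, y5], y2], y4], y3] - [[[[y1, y5], y4], y2], y3]


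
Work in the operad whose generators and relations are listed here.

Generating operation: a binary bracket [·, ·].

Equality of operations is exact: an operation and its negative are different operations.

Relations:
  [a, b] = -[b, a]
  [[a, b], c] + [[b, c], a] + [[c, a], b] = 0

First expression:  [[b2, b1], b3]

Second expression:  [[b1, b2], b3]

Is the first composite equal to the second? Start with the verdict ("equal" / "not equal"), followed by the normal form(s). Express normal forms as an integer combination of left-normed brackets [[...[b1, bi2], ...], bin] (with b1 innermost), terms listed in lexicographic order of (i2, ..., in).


The first expression reduces to -[[b1, b2], b3]
The second expression reduces to [[b1, b2], b3]
The forms do not match — not equal.

not equal — first -[[b1, b2], b3], second [[b1, b2], b3]


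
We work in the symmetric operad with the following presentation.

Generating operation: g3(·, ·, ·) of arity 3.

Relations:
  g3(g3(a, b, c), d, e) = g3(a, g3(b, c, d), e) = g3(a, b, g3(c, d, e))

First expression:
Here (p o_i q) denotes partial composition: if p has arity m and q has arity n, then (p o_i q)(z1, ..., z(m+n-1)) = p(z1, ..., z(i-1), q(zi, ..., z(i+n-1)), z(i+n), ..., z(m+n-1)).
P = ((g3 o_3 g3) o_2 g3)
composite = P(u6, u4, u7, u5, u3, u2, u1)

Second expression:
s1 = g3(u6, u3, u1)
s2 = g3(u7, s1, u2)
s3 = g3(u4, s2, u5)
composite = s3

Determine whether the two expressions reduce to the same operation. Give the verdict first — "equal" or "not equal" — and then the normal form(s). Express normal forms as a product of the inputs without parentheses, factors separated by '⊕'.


not equal: they reduce to u6 ⊕ u4 ⊕ u7 ⊕ u5 ⊕ u3 ⊕ u2 ⊕ u1 and u4 ⊕ u7 ⊕ u6 ⊕ u3 ⊕ u1 ⊕ u2 ⊕ u5

Normal form of the first expression: u6 ⊕ u4 ⊕ u7 ⊕ u5 ⊕ u3 ⊕ u2 ⊕ u1
Normal form of the second expression: u4 ⊕ u7 ⊕ u6 ⊕ u3 ⊕ u1 ⊕ u2 ⊕ u5
Distinct normal forms: not equal.


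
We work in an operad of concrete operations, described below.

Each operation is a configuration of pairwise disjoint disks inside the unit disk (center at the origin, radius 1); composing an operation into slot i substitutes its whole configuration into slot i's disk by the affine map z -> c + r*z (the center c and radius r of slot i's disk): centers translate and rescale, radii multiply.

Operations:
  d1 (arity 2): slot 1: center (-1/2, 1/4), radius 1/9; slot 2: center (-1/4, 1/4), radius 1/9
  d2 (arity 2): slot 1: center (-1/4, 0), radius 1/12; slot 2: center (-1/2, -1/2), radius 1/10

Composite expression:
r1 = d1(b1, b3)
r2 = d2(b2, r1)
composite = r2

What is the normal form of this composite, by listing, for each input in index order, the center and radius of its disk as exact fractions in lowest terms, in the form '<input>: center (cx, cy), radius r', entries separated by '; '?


b1: center (-11/20, -19/40), radius 1/90; b2: center (-1/4, 0), radius 1/12; b3: center (-21/40, -19/40), radius 1/90

Follow each b-input down from d2: c' goes to c + r*c', radius to r*r'.
tracing b2 down its 1-map path: center (-1/4, 0), radius 1/12
tracing b1 down its 2-map path: center (-11/20, -19/40), radius 1/90
tracing b3 down its 2-map path: center (-21/40, -19/40), radius 1/90


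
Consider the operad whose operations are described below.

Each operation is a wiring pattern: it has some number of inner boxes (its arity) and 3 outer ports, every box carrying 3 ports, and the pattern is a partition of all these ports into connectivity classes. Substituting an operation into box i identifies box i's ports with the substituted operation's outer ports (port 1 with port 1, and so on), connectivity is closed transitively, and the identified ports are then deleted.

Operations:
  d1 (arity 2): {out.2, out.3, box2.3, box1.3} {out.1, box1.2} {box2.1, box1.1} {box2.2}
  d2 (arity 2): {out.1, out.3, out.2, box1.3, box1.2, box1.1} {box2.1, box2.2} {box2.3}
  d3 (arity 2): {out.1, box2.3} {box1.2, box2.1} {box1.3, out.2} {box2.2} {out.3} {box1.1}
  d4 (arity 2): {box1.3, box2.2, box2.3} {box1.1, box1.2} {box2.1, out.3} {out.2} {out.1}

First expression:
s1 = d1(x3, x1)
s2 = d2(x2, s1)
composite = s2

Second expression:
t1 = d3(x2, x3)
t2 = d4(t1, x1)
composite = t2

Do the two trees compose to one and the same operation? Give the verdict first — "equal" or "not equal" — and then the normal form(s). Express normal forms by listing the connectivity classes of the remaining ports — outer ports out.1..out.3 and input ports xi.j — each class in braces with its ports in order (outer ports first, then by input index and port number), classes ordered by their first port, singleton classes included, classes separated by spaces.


not equal; the first gives {out.1, out.2, out.3, x2.1, x2.2, x2.3} {x1.1, x3.1} {x1.2} {x1.3, x3.2, x3.3} and the second {out.1} {out.2} {out.3, x1.1} {x1.2, x1.3} {x2.1} {x2.2, x3.1} {x2.3, x3.3} {x3.2}

The first expression reduces to {out.1, out.2, out.3, x2.1, x2.2, x2.3} {x1.1, x3.1} {x1.2} {x1.3, x3.2, x3.3}
The second expression reduces to {out.1} {out.2} {out.3, x1.1} {x1.2, x1.3} {x2.1} {x2.2, x3.1} {x2.3, x3.3} {x3.2}
No match — not equal.


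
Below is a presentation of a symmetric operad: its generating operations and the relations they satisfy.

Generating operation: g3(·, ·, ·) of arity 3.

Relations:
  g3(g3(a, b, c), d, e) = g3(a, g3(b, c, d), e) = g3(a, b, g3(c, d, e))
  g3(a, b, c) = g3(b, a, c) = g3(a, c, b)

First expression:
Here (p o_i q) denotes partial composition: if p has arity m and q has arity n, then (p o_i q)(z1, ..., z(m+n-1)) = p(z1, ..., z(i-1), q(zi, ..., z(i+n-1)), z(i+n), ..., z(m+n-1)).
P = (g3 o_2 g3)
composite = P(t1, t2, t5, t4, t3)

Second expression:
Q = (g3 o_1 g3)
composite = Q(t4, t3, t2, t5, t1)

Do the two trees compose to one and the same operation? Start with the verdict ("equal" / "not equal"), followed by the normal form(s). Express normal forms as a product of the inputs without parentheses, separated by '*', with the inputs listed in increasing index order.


equal; the common form is t1 * t2 * t3 * t4 * t5

In normal form, the first expression is t1 * t2 * t3 * t4 * t5
In normal form, the second expression is t1 * t2 * t3 * t4 * t5
Same normal form: equal.


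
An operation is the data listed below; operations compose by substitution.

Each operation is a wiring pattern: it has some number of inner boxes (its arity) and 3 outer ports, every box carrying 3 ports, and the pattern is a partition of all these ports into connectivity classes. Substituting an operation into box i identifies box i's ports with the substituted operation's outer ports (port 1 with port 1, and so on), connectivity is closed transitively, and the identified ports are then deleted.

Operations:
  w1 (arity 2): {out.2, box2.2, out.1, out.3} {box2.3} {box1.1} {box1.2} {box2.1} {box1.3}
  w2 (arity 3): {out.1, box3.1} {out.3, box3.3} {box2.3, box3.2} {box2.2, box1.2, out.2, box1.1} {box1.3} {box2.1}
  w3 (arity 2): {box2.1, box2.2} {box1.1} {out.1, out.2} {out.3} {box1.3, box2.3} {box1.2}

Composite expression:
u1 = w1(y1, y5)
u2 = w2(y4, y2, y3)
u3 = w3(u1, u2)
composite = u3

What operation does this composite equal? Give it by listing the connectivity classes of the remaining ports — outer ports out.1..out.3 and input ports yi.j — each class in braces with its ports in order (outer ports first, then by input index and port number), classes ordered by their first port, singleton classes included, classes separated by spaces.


{out.1, out.2} {out.3} {y1.1} {y1.2} {y1.3} {y2.1} {y2.2, y3.1, y4.1, y4.2} {y2.3, y3.2} {y3.3, y5.2} {y4.3} {y5.1} {y5.3}

Substituting into w3 glues patterns; closure does the rest.
composing w1 on (y1, y5), with out.j its own outer ports: {out.1, out.2, out.3, y5.2} {y1.1} {y1.2} {y1.3} {y5.1} {y5.3}
composing w2 on (y4, y2, y3), with out.j its own outer ports: {out.1, y3.1} {out.2, y2.2, y4.1, y4.2} {out.3, y3.3} {y2.1} {y2.3, y3.2} {y4.3}
composing w3 on (y1, y5, y4, y2, y3), with out.j its own outer ports: {out.1, out.2} {out.3} {y1.1} {y1.2} {y1.3} {y2.1} {y2.2, y3.1, y4.1, y4.2} {y2.3, y3.2} {y3.3, y5.2} {y4.3} {y5.1} {y5.3}


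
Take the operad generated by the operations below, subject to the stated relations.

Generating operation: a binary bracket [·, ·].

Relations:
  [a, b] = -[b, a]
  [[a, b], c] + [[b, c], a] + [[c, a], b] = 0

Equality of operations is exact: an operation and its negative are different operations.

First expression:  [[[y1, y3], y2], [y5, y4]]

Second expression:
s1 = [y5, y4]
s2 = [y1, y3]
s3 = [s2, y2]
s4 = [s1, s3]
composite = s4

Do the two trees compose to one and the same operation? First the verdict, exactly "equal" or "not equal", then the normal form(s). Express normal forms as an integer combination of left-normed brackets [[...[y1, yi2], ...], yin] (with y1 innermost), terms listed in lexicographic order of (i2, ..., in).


The first expression reduces to -[[[[y1, y3], y2], y4], y5] + [[[[y1, y3], y2], y5], y4]
The second expression reduces to [[[[y1, y3], y2], y4], y5] - [[[[y1, y3], y2], y5], y4]
They disagree, so not equal.

not equal; first: -[[[[y1, y3], y2], y4], y5] + [[[[y1, y3], y2], y5], y4]; second: [[[[y1, y3], y2], y4], y5] - [[[[y1, y3], y2], y5], y4]


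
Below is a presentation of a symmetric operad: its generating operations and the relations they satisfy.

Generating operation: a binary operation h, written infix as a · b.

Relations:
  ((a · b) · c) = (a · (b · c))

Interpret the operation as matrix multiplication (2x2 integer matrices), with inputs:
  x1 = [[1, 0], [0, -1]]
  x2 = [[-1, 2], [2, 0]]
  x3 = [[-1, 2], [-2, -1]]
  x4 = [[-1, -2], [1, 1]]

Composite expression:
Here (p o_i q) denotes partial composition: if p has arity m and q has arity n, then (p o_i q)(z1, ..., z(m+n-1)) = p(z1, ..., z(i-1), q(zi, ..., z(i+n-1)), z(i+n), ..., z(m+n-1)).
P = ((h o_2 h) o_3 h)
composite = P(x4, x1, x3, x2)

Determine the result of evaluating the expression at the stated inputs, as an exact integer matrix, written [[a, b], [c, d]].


[[-5, -6], [5, 2]]

(x3 · x2) = [[5, -2], [0, -4]]
(x1 · (x3 · x2)) = [[5, -2], [0, 4]]
(x4 · (x1 · (x3 · x2))) = [[-5, -6], [5, 2]]


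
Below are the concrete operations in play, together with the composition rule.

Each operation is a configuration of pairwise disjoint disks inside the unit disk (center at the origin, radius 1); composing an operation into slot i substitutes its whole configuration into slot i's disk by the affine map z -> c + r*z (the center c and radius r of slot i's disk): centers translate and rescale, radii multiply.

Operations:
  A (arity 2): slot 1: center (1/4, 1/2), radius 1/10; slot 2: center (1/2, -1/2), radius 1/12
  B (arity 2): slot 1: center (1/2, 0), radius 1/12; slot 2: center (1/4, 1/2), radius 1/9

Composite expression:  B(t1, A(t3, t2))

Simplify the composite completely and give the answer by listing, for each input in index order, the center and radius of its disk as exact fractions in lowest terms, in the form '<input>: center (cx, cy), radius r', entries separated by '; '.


t1: center (1/2, 0), radius 1/12; t2: center (11/36, 4/9), radius 1/108; t3: center (5/18, 5/9), radius 1/90

Only the slot chain above each t matters under B; compose those maps.
t1 passes through 1 substitution, ending at center (1/2, 0), radius 1/12
t3 passes through 2 substitutions, ending at center (5/18, 5/9), radius 1/90
t2 passes through 2 substitutions, ending at center (11/36, 4/9), radius 1/108


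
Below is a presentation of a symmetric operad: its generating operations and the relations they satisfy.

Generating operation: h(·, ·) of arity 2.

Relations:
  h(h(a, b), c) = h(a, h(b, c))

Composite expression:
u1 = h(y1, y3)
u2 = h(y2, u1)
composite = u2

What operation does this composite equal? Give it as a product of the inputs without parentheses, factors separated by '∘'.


y2 ∘ y1 ∘ y3

Every regrouping of h is equal, so read the y-inputs in written order.
h(y1, y3) unparenthesizes to y1 ∘ y3
h(y2, h(y1, y3)) unparenthesizes to y2 ∘ y1 ∘ y3


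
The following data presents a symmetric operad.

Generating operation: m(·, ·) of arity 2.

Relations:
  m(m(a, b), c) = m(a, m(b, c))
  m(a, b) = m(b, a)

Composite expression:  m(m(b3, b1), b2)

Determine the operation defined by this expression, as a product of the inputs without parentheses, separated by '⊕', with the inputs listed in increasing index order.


b1 ⊕ b2 ⊕ b3

Key point: m commutes, so take the b-inputs in any fixed order.
m(b3, b1) collapses to b3 ⊕ b1
m(m(b3, b1), b2) collapses to b3 ⊕ b1 ⊕ b2
rearranged into index order: b1 ⊕ b2 ⊕ b3


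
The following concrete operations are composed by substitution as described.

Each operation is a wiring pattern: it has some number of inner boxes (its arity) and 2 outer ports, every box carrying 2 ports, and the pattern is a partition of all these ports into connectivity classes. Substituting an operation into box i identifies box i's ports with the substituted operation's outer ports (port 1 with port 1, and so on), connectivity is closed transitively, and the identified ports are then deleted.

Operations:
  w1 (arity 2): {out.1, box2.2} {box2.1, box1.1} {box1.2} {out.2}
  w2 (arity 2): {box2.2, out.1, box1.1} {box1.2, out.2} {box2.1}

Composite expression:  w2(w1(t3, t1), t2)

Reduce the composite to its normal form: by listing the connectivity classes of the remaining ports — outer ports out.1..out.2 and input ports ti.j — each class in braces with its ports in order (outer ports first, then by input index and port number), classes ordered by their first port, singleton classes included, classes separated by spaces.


Two ports join when wires chain via w2-identified ports.
w1 over (t3, t1) gives {out.1, t1.2} {out.2} {t1.1, t3.1} {t3.2}, out.j being that stage's outer ports
w2 over (t3, t1, t2) gives {out.1, t1.2, t2.2} {out.2} {t1.1, t3.1} {t2.1} {t3.2}, out.j being that stage's outer ports

{out.1, t1.2, t2.2} {out.2} {t1.1, t3.1} {t2.1} {t3.2}


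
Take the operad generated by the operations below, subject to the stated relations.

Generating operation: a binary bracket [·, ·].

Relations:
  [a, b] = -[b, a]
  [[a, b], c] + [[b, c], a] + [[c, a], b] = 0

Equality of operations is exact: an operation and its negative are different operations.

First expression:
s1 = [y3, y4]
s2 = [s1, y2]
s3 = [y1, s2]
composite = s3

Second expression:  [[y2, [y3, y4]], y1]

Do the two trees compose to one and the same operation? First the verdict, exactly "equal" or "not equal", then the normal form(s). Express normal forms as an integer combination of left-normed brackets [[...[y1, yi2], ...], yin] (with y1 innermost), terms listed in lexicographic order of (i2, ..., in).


equal — both sides give -[[[y1, y2], y3], y4] + [[[y1, y2], y4], y3] + [[[y1, y3], y4], y2] - [[[y1, y4], y3], y2]

The first expression reduces to -[[[y1, y2], y3], y4] + [[[y1, y2], y4], y3] + [[[y1, y3], y4], y2] - [[[y1, y4], y3], y2]
The second expression reduces to -[[[y1, y2], y3], y4] + [[[y1, y2], y4], y3] + [[[y1, y3], y4], y2] - [[[y1, y4], y3], y2]
Identical normal forms: equal.


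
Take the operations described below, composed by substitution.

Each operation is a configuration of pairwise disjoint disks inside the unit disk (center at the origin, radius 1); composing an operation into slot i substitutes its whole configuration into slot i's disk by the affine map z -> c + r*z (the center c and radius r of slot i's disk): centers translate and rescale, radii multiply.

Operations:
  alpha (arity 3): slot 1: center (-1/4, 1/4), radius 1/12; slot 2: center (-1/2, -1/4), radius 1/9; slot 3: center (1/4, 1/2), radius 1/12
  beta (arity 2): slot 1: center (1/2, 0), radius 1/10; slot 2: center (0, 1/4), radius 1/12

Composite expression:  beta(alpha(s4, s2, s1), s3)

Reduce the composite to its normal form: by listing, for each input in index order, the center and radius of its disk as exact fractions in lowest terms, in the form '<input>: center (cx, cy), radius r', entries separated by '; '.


Only the slot chain above each s matters under beta; compose those maps.
for s4, the 2-step affine chain lands on center (19/40, 1/40), radius 1/120
for s2, the 2-step affine chain lands on center (9/20, -1/40), radius 1/90
for s1, the 2-step affine chain lands on center (21/40, 1/20), radius 1/120
for s3, the 1-step affine chain lands on center (0, 1/4), radius 1/12

s1: center (21/40, 1/20), radius 1/120; s2: center (9/20, -1/40), radius 1/90; s3: center (0, 1/4), radius 1/12; s4: center (19/40, 1/40), radius 1/120


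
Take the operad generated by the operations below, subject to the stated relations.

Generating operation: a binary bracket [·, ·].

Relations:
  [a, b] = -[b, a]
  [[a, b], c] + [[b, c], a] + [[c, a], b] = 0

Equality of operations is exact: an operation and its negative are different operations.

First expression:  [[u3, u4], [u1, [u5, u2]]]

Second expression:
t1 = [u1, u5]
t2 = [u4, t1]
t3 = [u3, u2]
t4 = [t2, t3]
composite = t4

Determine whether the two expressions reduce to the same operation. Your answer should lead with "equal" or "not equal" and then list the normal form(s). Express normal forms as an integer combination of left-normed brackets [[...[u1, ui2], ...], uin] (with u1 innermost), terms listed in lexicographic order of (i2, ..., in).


not equal; first: [[[[u1, u2], u5], u3], u4] - [[[[u1, u2], u5], u4], u3] - [[[[u1, u5], u2], u3], u4] + [[[[u1, u5], u2], u4], u3]; second: [[[[u1, u5], u4], u2], u3] - [[[[u1, u5], u4], u3], u2]


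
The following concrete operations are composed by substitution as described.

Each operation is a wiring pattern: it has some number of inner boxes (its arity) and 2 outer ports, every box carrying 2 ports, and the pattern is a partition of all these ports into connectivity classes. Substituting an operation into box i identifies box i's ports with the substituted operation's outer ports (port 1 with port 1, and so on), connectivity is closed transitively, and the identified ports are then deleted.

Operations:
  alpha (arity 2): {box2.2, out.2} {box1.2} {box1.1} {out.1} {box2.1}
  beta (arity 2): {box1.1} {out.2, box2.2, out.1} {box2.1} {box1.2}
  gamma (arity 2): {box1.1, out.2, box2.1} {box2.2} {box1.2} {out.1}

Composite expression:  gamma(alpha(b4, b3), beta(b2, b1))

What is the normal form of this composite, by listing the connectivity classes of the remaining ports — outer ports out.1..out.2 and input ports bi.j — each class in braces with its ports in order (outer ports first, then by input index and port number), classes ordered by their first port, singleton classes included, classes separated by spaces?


{out.1} {out.2, b1.2} {b1.1} {b2.1} {b2.2} {b3.1} {b3.2} {b4.1} {b4.2}

Connectivity passes through glued gamma-boundaries; trace each wire chain.
through alpha, on inputs (b4, b3): {out.1} {out.2, b3.2} {b3.1} {b4.1} {b4.2} (out.j = stage outer ports)
through beta, on inputs (b2, b1): {out.1, out.2, b1.2} {b1.1} {b2.1} {b2.2} (out.j = stage outer ports)
through gamma, on inputs (b4, b3, b2, b1): {out.1} {out.2, b1.2} {b1.1} {b2.1} {b2.2} {b3.1} {b3.2} {b4.1} {b4.2} (out.j = stage outer ports)


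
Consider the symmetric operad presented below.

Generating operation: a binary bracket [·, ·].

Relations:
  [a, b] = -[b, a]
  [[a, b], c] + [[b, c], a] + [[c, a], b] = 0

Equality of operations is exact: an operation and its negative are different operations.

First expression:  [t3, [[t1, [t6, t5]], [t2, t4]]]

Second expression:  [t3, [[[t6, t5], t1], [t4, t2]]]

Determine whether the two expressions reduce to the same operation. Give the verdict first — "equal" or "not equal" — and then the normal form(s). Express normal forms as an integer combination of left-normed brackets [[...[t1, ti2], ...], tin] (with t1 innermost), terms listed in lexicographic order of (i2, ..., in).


equal: each reduces to [[[[[t1, t5], t6], t2], t4], t3] - [[[[[t1, t5], t6], t4], t2], t3] - [[[[[t1, t6], t5], t2], t4], t3] + [[[[[t1, t6], t5], t4], t2], t3]

Normal form of the first expression: [[[[[t1, t5], t6], t2], t4], t3] - [[[[[t1, t5], t6], t4], t2], t3] - [[[[[t1, t6], t5], t2], t4], t3] + [[[[[t1, t6], t5], t4], t2], t3]
Normal form of the second expression: [[[[[t1, t5], t6], t2], t4], t3] - [[[[[t1, t5], t6], t4], t2], t3] - [[[[[t1, t6], t5], t2], t4], t3] + [[[[[t1, t6], t5], t4], t2], t3]
One common form — equal.


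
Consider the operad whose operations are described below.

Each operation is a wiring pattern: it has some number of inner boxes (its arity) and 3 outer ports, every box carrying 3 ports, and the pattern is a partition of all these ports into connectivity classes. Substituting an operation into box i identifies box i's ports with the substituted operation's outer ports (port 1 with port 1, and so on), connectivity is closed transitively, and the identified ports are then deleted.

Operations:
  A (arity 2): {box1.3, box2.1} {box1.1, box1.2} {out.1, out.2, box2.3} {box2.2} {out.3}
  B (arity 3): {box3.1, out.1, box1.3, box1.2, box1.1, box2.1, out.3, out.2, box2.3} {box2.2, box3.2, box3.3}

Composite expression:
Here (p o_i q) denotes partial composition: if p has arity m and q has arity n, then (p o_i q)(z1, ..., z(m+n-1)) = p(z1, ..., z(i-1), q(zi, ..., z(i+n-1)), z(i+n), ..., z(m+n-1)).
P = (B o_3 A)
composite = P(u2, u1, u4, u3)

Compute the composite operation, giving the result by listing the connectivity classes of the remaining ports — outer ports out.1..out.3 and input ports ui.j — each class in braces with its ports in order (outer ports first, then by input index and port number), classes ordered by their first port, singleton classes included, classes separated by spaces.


{out.1, out.2, out.3, u1.1, u1.2, u1.3, u2.1, u2.2, u2.3, u3.3} {u3.1, u4.3} {u3.2} {u4.1, u4.2}

Two ports join when wires chain via B-identified ports.
stage A: inputs (u4, u3), connectivity {out.1, out.2, u3.3} {out.3} {u3.1, u4.3} {u3.2} {u4.1, u4.2}, out.j its boundary
stage B: inputs (u2, u1, u4, u3), connectivity {out.1, out.2, out.3, u1.1, u1.2, u1.3, u2.1, u2.2, u2.3, u3.3} {u3.1, u4.3} {u3.2} {u4.1, u4.2}, out.j its boundary


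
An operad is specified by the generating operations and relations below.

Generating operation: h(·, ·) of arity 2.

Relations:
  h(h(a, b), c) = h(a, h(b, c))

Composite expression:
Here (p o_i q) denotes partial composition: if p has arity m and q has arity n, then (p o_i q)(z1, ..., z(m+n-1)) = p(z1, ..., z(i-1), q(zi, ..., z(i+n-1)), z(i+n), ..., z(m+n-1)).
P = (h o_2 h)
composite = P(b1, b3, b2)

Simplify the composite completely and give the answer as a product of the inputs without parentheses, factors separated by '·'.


b1 · b3 · b2

The h-tree's shape is irrelevant; the b-reading-order decides.
h(b3, b2) linearizes to b3 · b2
h(b1, h(b3, b2)) linearizes to b1 · b3 · b2


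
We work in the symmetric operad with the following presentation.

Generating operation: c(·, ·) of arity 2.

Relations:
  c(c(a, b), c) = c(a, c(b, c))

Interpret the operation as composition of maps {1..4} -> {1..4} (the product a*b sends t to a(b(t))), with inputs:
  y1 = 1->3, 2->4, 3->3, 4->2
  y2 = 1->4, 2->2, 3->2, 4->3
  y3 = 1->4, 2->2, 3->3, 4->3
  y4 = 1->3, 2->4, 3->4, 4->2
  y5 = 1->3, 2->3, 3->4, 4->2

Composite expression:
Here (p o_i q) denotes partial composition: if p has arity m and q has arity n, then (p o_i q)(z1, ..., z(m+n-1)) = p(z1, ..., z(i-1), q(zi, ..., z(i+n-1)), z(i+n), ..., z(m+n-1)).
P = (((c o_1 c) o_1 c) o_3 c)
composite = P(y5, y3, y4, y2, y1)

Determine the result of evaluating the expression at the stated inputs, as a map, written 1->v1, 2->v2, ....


1->4, 2->4, 3->4, 4->4


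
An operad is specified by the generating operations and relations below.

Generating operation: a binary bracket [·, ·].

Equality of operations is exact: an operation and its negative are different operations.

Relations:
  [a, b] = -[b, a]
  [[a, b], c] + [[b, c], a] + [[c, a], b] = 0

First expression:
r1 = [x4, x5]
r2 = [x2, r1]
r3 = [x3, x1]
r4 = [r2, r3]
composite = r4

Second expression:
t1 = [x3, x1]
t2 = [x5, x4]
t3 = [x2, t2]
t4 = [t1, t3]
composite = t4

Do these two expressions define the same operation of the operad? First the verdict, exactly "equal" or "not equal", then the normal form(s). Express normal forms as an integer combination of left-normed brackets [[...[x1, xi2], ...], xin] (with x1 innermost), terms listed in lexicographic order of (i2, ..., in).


equal; both compose to [[[[x1, x3], x2], x4], x5] - [[[[x1, x3], x2], x5], x4] - [[[[x1, x3], x4], x5], x2] + [[[[x1, x3], x5], x4], x2]

The first composite normalizes to [[[[x1, x3], x2], x4], x5] - [[[[x1, x3], x2], x5], x4] - [[[[x1, x3], x4], x5], x2] + [[[[x1, x3], x5], x4], x2]
The second composite normalizes to [[[[x1, x3], x2], x4], x5] - [[[[x1, x3], x2], x5], x4] - [[[[x1, x3], x4], x5], x2] + [[[[x1, x3], x5], x4], x2]
Identical normal forms: equal.


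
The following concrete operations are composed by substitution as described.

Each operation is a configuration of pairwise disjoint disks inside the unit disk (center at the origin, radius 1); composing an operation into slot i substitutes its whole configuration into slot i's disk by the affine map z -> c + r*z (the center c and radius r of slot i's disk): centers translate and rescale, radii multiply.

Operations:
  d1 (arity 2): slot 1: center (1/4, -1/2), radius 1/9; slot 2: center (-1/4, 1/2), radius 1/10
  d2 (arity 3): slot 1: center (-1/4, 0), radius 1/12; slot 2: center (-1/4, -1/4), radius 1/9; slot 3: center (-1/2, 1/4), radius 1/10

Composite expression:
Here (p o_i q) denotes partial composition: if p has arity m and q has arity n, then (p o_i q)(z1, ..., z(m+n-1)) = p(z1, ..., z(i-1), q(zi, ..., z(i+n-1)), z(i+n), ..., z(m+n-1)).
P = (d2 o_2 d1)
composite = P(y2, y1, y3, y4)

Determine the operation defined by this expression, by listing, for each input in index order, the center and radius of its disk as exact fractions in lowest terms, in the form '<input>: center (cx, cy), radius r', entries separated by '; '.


Each y-disk chains the slot maps above it in d2; radii multiply.
y2 passes through 1 substitution, ending at center (-1/4, 0), radius 1/12
y1 passes through 2 substitutions, ending at center (-2/9, -11/36), radius 1/81
y3 passes through 2 substitutions, ending at center (-5/18, -7/36), radius 1/90
y4 passes through 1 substitution, ending at center (-1/2, 1/4), radius 1/10

y1: center (-2/9, -11/36), radius 1/81; y2: center (-1/4, 0), radius 1/12; y3: center (-5/18, -7/36), radius 1/90; y4: center (-1/2, 1/4), radius 1/10


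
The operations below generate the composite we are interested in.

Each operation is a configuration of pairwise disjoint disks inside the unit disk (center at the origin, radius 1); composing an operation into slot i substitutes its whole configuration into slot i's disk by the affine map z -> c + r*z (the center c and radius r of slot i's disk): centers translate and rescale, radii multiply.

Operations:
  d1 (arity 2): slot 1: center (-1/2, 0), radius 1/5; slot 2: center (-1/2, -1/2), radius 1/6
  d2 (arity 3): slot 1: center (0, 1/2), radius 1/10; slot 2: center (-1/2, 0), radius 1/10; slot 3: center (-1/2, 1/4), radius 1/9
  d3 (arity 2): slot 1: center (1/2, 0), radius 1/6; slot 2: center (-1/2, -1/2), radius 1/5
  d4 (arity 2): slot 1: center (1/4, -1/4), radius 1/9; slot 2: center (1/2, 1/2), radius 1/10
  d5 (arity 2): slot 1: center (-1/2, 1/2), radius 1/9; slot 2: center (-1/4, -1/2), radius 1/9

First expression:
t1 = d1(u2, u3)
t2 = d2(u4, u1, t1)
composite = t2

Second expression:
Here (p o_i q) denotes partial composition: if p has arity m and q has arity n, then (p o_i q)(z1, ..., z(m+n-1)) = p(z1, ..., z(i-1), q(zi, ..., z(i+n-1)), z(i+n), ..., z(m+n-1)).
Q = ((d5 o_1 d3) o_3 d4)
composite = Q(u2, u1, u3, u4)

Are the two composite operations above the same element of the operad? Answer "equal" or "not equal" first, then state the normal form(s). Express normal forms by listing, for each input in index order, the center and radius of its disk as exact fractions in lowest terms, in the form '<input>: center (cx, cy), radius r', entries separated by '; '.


not equal: they reduce to u1: center (-1/2, 0), radius 1/10; u2: center (-5/9, 1/4), radius 1/45; u3: center (-5/9, 7/36), radius 1/54; u4: center (0, 1/2), radius 1/10 and u1: center (-5/9, 4/9), radius 1/45; u2: center (-4/9, 1/2), radius 1/54; u3: center (-2/9, -19/36), radius 1/81; u4: center (-7/36, -4/9), radius 1/90

The first expression, normalized: u1: center (-1/2, 0), radius 1/10; u2: center (-5/9, 1/4), radius 1/45; u3: center (-5/9, 7/36), radius 1/54; u4: center (0, 1/2), radius 1/10
The second expression, normalized: u1: center (-5/9, 4/9), radius 1/45; u2: center (-4/9, 1/2), radius 1/54; u3: center (-2/9, -19/36), radius 1/81; u4: center (-7/36, -4/9), radius 1/90
Distinct normal forms: not equal.


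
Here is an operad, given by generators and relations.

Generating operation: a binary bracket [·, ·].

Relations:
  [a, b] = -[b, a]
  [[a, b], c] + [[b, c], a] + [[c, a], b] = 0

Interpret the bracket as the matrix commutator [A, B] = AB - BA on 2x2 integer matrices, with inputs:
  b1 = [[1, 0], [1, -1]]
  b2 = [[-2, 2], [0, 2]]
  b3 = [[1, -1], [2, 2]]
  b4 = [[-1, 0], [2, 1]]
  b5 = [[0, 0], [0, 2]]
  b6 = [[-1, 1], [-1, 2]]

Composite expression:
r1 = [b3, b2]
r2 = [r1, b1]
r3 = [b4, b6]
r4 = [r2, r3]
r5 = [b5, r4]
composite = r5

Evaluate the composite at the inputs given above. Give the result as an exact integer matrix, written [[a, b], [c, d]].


[[0, -144], [-128, 0]]

[b3, b2] = [[-4, -6], [-8, 4]]
[[b3, b2], b1] = [[-6, 12], [-8, 6]]
[b4, b6] = [[-2, -2], [-8, 2]]
[[[b3, b2], b1], [b4, b6]] = [[-112, 72], [-64, 112]]
[b5, [[[b3, b2], b1], [b4, b6]]] = [[0, -144], [-128, 0]]


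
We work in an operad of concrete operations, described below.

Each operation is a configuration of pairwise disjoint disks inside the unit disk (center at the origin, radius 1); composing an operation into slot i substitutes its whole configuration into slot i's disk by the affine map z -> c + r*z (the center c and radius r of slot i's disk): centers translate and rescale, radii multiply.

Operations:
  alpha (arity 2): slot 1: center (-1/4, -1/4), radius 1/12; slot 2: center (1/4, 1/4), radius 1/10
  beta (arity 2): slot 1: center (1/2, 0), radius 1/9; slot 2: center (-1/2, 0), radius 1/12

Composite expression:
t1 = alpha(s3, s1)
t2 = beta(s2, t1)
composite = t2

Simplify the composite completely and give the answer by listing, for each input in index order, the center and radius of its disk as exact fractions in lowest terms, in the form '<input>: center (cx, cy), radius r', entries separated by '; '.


s1: center (-23/48, 1/48), radius 1/120; s2: center (1/2, 0), radius 1/9; s3: center (-25/48, -1/48), radius 1/144

Each s-disk chains the slot maps above it in beta; radii multiply.
s2 passes through 1 substitution, ending at center (1/2, 0), radius 1/9
s3 passes through 2 substitutions, ending at center (-25/48, -1/48), radius 1/144
s1 passes through 2 substitutions, ending at center (-23/48, 1/48), radius 1/120


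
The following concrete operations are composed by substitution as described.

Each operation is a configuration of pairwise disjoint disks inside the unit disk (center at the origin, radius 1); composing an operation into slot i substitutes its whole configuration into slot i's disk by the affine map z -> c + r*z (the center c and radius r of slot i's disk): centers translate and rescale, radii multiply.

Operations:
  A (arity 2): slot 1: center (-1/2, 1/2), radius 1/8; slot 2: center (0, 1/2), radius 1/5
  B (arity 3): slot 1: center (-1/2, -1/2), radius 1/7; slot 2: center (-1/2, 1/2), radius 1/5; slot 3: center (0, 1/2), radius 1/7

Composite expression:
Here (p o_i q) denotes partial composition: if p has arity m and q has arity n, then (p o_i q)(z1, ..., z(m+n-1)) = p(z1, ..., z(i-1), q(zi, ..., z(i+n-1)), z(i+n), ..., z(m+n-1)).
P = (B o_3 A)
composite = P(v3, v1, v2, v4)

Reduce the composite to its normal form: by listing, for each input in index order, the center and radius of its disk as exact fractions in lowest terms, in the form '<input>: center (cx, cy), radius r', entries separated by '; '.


v1: center (-1/2, 1/2), radius 1/5; v2: center (-1/14, 4/7), radius 1/56; v3: center (-1/2, -1/2), radius 1/7; v4: center (0, 4/7), radius 1/35

Affine substitution under B: radii multiply and v-centers shift.
for v3, the 1-step affine chain lands on center (-1/2, -1/2), radius 1/7
for v1, the 1-step affine chain lands on center (-1/2, 1/2), radius 1/5
for v2, the 2-step affine chain lands on center (-1/14, 4/7), radius 1/56
for v4, the 2-step affine chain lands on center (0, 4/7), radius 1/35
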